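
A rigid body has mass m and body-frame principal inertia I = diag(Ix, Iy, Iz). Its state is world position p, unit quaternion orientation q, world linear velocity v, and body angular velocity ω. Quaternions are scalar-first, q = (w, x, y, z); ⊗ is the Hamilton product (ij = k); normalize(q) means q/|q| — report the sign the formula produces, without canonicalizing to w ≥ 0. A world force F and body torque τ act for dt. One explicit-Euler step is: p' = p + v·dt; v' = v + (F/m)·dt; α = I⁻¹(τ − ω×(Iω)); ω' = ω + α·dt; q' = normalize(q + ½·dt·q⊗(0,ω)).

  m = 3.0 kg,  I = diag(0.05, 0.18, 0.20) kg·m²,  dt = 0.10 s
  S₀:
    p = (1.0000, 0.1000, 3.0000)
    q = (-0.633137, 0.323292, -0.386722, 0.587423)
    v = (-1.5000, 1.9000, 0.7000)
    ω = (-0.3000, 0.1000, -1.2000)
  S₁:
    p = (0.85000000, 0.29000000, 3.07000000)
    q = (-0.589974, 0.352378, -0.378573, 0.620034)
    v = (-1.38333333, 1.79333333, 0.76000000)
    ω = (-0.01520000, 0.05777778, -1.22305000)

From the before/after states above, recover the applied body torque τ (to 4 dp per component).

τ = (0.1400, -0.1300, -0.0500)

Δω = ω₁−ω₀ = (0.28480000, -0.04222222, -0.02305000)
precession coupling = (-0.0024, -0.0540, -0.0039)
τ = I·(Δω/dt) + ω₀×(Iω₀) = (0.1400, -0.1300, -0.0500)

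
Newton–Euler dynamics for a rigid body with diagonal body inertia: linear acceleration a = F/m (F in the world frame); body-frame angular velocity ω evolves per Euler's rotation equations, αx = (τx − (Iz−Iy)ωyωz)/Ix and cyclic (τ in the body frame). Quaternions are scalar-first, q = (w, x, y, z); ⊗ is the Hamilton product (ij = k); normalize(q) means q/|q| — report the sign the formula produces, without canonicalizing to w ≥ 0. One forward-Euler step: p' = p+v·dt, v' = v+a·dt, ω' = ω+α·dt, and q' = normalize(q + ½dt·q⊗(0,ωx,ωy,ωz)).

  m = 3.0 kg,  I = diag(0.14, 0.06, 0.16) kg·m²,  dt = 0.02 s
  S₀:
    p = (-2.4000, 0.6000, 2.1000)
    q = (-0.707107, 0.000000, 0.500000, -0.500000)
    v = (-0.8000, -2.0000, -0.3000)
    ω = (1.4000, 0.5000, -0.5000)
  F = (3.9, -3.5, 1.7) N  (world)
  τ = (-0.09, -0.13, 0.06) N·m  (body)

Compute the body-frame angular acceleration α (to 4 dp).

precession coupling ω×(Iω) = (-0.0250, 0.0140, -0.0560)
(τ − ω×Iω)/I = (-0.4643, -2.4000, 0.7250)

α = (-0.4643, -2.4000, 0.7250)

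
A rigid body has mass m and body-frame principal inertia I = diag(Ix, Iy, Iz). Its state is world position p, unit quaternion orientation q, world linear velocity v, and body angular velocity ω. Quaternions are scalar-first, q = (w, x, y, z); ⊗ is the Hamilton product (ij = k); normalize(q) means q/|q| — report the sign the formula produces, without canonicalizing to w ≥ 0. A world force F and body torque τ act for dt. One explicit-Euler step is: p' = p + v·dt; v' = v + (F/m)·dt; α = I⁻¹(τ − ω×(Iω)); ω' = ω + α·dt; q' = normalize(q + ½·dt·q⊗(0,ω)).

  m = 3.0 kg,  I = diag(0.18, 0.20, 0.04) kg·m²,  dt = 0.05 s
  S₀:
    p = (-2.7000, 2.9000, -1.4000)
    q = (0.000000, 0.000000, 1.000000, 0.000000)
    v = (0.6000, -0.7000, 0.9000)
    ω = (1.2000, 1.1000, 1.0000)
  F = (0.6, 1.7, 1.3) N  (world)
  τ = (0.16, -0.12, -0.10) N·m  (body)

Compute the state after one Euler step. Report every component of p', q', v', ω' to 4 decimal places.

gyro term ω×Iω = (-0.1760, 0.1680, 0.0264)
angular accel α = (1.8667, -1.4400, -3.1600)
ω + α·dt = (1.2933, 1.0280, 0.8420)
2q̇ = q⊗(0,ω) = (-1.1000000, 1.0000000, 0.0000000, -1.2000000)
q + ½dt·q⊗(0,ω), renormalized = (-0.0275, 0.0250, 0.9989, -0.0300)
a = F/m = (0.2000, 0.5667, 0.4333)
p + v·dt = (-2.6700, 2.8650, -1.3550)
new velocity v' = (0.6100, -0.6717, 0.9217)

p' = (-2.6700, 2.8650, -1.3550)
q' = (-0.0275, 0.0250, 0.9989, -0.0300)
v' = (0.6100, -0.6717, 0.9217)
ω' = (1.2933, 1.0280, 0.8420)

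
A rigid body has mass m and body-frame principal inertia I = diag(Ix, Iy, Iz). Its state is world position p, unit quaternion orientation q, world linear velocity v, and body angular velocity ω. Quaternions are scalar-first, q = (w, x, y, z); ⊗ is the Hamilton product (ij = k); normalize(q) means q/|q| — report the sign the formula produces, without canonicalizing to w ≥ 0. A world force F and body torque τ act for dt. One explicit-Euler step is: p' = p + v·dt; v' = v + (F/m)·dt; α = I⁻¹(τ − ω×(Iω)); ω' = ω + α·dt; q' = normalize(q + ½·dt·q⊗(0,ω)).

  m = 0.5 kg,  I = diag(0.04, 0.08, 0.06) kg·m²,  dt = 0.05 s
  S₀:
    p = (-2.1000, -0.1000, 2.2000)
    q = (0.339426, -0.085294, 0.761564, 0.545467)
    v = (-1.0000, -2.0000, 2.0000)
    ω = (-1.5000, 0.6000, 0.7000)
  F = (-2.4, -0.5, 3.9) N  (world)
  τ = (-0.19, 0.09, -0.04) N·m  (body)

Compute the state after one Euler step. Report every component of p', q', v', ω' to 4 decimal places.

(τ − ω×Iω)/I = (-4.5400, 0.8625, -0.0667)
ω + α·dt = (-1.7270, 0.6431, 0.6967)
Hamilton product q⊗(0,ω) = (-0.9667063, -0.3033244, -0.5548391, 1.3287678)
q + ½dt·q⊗(0,ω), renormalized = (0.3150, -0.0928, 0.7470, 0.5781)
a = (-4.8000, -1.0000, 7.8000)
p + v·dt = (-2.1500, -0.2000, 2.3000)
v + (F/m)dt = (-1.2400, -2.0500, 2.3900)

p' = (-2.1500, -0.2000, 2.3000)
q' = (0.3150, -0.0928, 0.7470, 0.5781)
v' = (-1.2400, -2.0500, 2.3900)
ω' = (-1.7270, 0.6431, 0.6967)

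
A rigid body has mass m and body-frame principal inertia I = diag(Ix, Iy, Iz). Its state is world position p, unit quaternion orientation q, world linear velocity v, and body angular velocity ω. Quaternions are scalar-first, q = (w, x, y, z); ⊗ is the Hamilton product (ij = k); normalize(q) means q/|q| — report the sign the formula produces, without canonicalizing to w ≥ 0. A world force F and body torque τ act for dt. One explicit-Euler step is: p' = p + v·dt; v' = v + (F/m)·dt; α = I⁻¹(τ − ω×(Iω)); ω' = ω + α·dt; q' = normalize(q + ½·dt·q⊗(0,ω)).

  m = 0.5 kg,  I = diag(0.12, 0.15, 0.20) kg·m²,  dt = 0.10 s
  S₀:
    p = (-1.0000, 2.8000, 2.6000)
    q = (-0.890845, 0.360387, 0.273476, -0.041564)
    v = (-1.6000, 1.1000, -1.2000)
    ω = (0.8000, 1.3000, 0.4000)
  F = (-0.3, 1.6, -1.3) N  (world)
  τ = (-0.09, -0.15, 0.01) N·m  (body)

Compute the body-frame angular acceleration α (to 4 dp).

α = (-0.9667, -0.8293, -0.1060)

gyro term ω×Iω = (0.0260, -0.0256, 0.0312)
α = I⁻¹(τ − ω×Iω) = (-0.9667, -0.8293, -0.1060)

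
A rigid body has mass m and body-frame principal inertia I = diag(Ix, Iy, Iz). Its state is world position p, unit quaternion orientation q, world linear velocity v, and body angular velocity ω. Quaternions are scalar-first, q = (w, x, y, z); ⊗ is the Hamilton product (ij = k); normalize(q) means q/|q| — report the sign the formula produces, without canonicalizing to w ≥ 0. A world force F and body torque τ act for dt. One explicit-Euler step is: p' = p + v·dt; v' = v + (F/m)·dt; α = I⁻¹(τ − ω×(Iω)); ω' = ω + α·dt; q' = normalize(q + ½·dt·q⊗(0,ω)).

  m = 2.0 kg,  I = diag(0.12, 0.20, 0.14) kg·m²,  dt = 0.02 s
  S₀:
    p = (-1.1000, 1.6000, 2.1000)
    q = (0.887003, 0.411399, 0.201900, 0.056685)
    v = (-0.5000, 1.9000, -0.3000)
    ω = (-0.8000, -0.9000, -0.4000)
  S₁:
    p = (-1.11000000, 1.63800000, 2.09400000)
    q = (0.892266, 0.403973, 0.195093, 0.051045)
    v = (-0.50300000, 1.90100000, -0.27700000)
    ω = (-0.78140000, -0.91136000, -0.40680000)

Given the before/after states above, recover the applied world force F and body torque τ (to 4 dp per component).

F = (-0.3000, 0.1000, 2.3000)
τ = (0.0900, -0.1200, 0.0100)

Δv = v₁−v₀ = (-0.00300000, 0.00100000, 0.02300000)
F = m·Δv/dt = (-0.3000, 0.1000, 2.3000)
rate change Δω = (0.01860000, -0.01136000, -0.00680000)
precession coupling = (-0.0216, -0.0064, 0.0576)
τ = I·(Δω/dt) + ω₀×(Iω₀) = (0.0900, -0.1200, 0.0100)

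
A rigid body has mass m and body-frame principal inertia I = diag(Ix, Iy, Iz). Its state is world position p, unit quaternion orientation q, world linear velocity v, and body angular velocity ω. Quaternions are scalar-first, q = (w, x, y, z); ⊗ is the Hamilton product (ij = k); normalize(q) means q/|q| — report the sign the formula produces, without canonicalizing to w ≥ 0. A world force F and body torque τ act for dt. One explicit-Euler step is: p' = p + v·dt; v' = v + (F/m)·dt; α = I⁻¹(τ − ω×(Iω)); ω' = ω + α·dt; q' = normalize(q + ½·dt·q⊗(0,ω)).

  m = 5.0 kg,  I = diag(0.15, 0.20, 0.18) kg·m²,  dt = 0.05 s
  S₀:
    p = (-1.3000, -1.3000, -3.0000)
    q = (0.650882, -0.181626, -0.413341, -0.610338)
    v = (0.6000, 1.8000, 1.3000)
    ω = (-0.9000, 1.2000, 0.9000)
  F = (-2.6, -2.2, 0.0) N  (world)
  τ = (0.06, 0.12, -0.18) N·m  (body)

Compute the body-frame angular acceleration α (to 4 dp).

α = (0.5440, 0.4785, -0.7000)

ω×(Iω) gyroscopic = (-0.0216, 0.0243, -0.0540)
(τ − ω×Iω)/I = (0.5440, 0.4785, -0.7000)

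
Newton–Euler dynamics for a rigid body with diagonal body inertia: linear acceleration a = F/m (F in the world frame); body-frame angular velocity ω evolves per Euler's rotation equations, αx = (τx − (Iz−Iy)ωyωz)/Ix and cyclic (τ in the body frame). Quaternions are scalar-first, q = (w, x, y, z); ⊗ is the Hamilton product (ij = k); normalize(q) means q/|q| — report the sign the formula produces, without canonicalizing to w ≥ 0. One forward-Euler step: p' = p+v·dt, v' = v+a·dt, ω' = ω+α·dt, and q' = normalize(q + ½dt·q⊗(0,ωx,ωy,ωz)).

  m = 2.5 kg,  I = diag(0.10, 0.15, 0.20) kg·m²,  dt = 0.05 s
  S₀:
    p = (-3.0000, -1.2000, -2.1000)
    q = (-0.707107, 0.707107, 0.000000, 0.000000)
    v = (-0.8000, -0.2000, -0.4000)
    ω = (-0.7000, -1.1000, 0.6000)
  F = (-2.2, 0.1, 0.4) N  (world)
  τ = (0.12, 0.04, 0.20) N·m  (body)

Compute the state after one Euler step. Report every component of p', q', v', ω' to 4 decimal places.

(τ − ω×Iω)/I = (1.5300, -0.0133, 0.8075)
ω + α·dt = (-0.6235, -1.1007, 0.6404)
2q̇ = q⊗(0,ω) = (0.4949749, 0.4949749, 0.3535535, -1.2020819)
updated quaternion q' = (-0.6943, 0.7190, 0.0088, -0.0300)
p' = p + v·dt = (-3.0400, -1.2100, -2.1200)
v' = v + a·dt = (-0.8440, -0.1980, -0.3920)

p' = (-3.0400, -1.2100, -2.1200)
q' = (-0.6943, 0.7190, 0.0088, -0.0300)
v' = (-0.8440, -0.1980, -0.3920)
ω' = (-0.6235, -1.1007, 0.6404)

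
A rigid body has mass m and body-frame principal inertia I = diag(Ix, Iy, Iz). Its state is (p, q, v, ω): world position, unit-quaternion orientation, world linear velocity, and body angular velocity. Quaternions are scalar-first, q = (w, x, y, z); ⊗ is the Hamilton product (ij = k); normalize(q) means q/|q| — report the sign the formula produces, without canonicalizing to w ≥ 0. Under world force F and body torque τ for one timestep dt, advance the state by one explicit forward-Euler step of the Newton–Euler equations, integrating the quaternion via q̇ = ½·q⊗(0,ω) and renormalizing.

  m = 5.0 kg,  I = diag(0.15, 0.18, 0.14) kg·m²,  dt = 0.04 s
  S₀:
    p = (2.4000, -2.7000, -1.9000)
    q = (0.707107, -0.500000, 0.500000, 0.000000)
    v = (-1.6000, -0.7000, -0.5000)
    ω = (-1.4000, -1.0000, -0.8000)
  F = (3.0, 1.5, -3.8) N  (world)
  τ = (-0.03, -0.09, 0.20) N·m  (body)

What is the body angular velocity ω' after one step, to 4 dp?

ω×(Iω) gyroscopic = (-0.0320, 0.0112, 0.0420)
(τ − ω×Iω)/I = (0.0133, -0.5622, 1.1286)
new body rate ω' = (-1.3995, -1.0225, -0.7549)

ω' = (-1.3995, -1.0225, -0.7549)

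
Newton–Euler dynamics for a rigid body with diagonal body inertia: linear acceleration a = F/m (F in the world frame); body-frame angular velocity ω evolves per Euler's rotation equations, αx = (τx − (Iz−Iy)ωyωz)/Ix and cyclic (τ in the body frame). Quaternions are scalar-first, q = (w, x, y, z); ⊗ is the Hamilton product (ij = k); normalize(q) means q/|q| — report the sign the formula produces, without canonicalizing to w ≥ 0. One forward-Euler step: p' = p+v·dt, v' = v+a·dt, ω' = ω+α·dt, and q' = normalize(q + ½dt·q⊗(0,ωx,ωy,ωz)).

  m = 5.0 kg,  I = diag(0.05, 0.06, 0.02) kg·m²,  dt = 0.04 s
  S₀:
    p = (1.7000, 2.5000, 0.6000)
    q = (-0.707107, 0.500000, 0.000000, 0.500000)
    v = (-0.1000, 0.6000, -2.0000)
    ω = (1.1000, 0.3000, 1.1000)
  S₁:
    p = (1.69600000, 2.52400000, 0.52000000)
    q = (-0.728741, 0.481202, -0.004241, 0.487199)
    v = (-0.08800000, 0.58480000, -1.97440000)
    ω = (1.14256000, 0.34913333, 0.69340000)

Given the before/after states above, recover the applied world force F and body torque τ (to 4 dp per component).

F = (1.5000, -1.9000, 3.2000)
τ = (0.0400, 0.1100, -0.2000)

v₁ − v₀ = (0.01200000, -0.01520000, 0.02560000)
applied force F = (1.5000, -1.9000, 3.2000)
rate change Δω = (0.04256000, 0.04913333, -0.40660000)
precession coupling = (-0.0132, 0.0363, 0.0033)
applied torque τ = (0.0400, 0.1100, -0.2000)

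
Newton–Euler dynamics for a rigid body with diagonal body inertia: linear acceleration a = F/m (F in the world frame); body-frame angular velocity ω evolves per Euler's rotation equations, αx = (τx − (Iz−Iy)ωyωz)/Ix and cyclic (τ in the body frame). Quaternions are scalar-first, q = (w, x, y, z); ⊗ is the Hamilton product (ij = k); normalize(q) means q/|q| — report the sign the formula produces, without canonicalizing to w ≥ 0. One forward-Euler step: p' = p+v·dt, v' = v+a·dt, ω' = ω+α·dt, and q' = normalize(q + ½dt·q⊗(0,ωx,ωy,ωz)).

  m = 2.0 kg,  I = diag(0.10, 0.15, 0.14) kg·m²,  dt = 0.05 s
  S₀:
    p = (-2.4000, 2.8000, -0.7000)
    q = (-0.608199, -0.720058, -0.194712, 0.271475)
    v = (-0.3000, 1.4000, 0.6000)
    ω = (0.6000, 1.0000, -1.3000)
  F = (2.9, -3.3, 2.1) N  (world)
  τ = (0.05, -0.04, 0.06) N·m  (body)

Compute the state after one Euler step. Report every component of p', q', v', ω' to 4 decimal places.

p' = (-2.4150, 2.8700, -0.6700)
q' = (-0.5832, -0.7289, -0.2290, 0.2759)
v' = (-0.2275, 1.3175, 0.6525)
ω' = (0.6185, 0.9763, -1.2893)

p + v·dt = (-2.4150, 2.8700, -0.6700)
v + (F/m)dt = (-0.2275, 1.3175, 0.6525)
α = I⁻¹(τ − ω×Iω) = (0.3700, -0.4747, 0.2143)
ω + α·dt = (0.6185, 0.9763, -1.2893)
q⊗(0,ω) = (0.9796643, -0.3832688, -1.3813894, 0.1874279)
q + ½dt·q⊗(0,ω), renormalized = (-0.5832, -0.7289, -0.2290, 0.2759)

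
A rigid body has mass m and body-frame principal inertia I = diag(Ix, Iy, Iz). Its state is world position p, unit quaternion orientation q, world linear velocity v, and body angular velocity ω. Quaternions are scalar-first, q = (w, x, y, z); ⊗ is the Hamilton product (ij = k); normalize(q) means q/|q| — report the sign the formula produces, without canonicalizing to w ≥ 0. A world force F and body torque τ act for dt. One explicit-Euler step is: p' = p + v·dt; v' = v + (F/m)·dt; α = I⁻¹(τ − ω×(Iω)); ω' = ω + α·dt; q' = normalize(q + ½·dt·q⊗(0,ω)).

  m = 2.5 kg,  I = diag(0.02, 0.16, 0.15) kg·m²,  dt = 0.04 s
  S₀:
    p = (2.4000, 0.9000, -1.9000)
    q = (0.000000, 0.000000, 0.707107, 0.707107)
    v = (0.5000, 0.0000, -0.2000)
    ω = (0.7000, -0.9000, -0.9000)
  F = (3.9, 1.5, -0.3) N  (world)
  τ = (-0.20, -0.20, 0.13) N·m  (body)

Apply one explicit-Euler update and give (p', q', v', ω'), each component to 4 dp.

(τ − ω×Iω)/I = (-9.5950, -1.7619, 1.4547)
ω' = ω + α·dt = (0.3162, -0.9705, -0.8418)
Hamilton product q⊗(0,ω) = (1.2727926, 0.0000000, 0.4949749, -0.4949749)
updated quaternion q' = (0.0254, 0.0000, 0.7167, 0.6969)
a = F/m = (1.5600, 0.6000, -0.1200)
new position p' = (2.4200, 0.9000, -1.9080)
new velocity v' = (0.5624, 0.0240, -0.2048)

p' = (2.4200, 0.9000, -1.9080)
q' = (0.0254, 0.0000, 0.7167, 0.6969)
v' = (0.5624, 0.0240, -0.2048)
ω' = (0.3162, -0.9705, -0.8418)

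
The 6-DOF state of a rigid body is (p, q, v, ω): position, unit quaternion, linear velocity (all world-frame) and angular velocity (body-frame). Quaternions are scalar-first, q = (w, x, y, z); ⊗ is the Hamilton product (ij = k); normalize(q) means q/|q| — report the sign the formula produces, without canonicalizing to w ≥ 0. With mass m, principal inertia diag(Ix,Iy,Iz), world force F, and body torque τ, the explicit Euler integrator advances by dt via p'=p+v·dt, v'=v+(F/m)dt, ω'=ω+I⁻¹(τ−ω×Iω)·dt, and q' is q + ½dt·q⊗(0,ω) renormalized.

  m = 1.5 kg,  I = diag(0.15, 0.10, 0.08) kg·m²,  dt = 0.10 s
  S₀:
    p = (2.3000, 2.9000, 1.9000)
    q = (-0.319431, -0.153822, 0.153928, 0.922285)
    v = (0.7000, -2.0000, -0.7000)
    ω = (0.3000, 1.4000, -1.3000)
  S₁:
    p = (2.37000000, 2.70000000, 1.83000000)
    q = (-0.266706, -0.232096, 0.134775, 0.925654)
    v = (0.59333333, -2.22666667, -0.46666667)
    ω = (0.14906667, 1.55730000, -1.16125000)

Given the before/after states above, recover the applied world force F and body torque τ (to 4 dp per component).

velocity change Δv = (-0.10666667, -0.22666667, 0.23333333)
F = m·Δv/dt = (-1.6000, -3.4000, 3.5000)
Δω = ω₁−ω₀ = (-0.15093333, 0.15730000, 0.13875000)
precession coupling = (0.0364, -0.0273, -0.0210)
τ = I·(Δω/dt) + ω₀×(Iω₀) = (-0.1900, 0.1300, 0.0900)

F = (-1.6000, -3.4000, 3.5000)
τ = (-0.1900, 0.1300, 0.0900)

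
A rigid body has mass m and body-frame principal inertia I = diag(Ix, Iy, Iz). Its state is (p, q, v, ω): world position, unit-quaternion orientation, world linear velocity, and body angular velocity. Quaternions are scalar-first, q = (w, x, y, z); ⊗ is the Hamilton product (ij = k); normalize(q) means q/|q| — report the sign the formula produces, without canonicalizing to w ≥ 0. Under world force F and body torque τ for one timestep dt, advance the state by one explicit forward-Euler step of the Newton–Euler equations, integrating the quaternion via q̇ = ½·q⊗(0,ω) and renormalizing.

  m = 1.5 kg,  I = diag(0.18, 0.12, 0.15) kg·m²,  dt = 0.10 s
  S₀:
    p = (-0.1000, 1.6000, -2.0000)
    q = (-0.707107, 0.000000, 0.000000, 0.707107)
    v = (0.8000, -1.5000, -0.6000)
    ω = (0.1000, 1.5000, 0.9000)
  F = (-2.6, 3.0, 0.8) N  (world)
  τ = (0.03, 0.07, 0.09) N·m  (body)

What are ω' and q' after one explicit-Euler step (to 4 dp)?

ω' = (0.0942, 1.5561, 0.9660)
q' = (-0.7361, -0.0564, -0.0493, 0.6727)

(τ − ω×Iω)/I = (-0.0583, 0.5608, 0.6600)
ω + α·dt = (0.0942, 1.5561, 0.9660)
Hamilton product q⊗(0,ω) = (-0.6363963, -1.1313712, -0.9899498, -0.6363963)
updated quaternion q' = (-0.7361, -0.0564, -0.0493, 0.6727)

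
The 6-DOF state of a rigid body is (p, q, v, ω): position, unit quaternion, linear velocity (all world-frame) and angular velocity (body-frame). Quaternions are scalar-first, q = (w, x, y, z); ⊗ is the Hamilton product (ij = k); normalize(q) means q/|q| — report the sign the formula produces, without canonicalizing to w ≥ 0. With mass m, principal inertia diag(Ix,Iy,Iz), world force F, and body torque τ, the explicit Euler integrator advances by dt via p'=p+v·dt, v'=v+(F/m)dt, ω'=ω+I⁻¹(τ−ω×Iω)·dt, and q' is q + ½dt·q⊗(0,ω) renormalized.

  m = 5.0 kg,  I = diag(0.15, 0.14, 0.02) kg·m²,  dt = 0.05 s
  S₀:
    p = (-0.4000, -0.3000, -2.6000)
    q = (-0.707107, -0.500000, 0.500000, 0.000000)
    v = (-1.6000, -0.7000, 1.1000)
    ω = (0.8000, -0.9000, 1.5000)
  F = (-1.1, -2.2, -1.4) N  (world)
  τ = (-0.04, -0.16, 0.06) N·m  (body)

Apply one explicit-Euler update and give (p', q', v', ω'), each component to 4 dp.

p' = (-0.4800, -0.3350, -2.5450)
q' = (-0.6851, -0.4948, 0.5340, -0.0252)
v' = (-1.6110, -0.7220, 1.0860)
ω' = (0.7327, -1.0129, 1.6320)

linear accel F/m = (-0.2200, -0.4400, -0.2800)
new position p' = (-0.4800, -0.3350, -2.5450)
v + (F/m)dt = (-1.6110, -0.7220, 1.0860)
precession coupling ω×(Iω) = (0.1620, 0.1560, 0.0072)
angular accel α = (-1.3467, -2.2571, 2.6400)
new body rate ω' = (0.7327, -1.0129, 1.6320)
2q̇ = q⊗(0,ω) = (0.8500000, 0.1843144, 1.3863963, -1.0106605)
q + ½dt·q⊗(0,ω), renormalized = (-0.6851, -0.4948, 0.5340, -0.0252)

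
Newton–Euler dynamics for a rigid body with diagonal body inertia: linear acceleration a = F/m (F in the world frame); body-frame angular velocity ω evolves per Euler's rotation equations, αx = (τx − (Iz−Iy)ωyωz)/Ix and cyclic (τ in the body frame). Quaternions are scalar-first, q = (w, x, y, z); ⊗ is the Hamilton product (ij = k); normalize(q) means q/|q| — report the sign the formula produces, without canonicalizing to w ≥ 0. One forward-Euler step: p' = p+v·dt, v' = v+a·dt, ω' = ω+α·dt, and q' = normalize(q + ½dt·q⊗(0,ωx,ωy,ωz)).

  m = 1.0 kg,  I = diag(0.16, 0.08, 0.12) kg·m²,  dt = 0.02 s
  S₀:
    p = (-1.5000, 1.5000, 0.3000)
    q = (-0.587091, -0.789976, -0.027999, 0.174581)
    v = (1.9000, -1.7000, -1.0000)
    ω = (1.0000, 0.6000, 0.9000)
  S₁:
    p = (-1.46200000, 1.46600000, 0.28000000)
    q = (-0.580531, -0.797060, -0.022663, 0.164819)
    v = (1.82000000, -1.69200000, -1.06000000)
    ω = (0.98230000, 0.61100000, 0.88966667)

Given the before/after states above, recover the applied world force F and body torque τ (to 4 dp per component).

F = (-4.0000, 0.4000, -3.0000)
τ = (-0.1200, 0.0800, -0.1100)

Δv = v₁−v₀ = (-0.08000000, 0.00800000, -0.06000000)
applied force F = (-4.0000, 0.4000, -3.0000)
Δω = ω₁−ω₀ = (-0.01770000, 0.01100000, -0.01033333)
applied torque τ = (-0.1200, 0.0800, -0.1100)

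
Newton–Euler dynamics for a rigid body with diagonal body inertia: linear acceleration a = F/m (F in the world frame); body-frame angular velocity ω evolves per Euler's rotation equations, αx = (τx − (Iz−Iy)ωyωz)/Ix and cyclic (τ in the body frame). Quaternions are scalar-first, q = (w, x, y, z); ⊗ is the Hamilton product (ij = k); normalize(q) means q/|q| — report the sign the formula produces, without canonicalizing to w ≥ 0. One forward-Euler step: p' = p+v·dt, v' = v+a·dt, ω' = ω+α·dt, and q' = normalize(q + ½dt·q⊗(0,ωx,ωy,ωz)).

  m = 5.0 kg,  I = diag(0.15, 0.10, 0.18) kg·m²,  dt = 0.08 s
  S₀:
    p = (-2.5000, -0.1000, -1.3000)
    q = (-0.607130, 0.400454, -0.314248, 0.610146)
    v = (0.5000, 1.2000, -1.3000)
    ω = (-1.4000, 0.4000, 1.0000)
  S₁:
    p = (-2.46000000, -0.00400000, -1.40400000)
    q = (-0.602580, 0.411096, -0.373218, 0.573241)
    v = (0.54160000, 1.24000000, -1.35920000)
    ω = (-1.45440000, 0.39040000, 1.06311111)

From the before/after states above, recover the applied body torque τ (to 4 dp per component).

Δω = ω₁−ω₀ = (-0.05440000, -0.00960000, 0.06311111)
ω₀×(Iω₀) = (0.0320, 0.0420, 0.0280)
I·α + gyro = (-0.0700, 0.0300, 0.1700)

τ = (-0.0700, 0.0300, 0.1700)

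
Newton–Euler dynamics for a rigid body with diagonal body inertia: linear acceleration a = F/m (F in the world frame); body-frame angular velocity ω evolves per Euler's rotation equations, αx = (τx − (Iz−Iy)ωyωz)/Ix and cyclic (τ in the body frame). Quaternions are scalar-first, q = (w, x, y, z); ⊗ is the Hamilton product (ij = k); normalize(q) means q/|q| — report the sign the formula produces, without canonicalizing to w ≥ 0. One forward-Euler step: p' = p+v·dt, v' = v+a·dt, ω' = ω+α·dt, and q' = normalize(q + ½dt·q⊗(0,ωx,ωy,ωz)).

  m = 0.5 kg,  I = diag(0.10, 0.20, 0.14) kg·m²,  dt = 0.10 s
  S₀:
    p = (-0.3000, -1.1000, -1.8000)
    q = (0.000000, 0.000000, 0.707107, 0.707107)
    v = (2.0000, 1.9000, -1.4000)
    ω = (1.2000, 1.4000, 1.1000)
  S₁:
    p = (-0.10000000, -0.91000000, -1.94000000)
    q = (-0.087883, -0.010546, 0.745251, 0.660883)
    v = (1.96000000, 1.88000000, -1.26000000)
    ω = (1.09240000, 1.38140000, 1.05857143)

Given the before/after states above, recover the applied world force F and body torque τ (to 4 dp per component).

velocity change Δv = (-0.04000000, -0.02000000, 0.14000000)
applied force F = (-0.2000, -0.1000, 0.7000)
ω₁ − ω₀ = (-0.10760000, -0.01860000, -0.04142857)
I·α + gyro = (-0.2000, -0.0900, 0.1100)

F = (-0.2000, -0.1000, 0.7000)
τ = (-0.2000, -0.0900, 0.1100)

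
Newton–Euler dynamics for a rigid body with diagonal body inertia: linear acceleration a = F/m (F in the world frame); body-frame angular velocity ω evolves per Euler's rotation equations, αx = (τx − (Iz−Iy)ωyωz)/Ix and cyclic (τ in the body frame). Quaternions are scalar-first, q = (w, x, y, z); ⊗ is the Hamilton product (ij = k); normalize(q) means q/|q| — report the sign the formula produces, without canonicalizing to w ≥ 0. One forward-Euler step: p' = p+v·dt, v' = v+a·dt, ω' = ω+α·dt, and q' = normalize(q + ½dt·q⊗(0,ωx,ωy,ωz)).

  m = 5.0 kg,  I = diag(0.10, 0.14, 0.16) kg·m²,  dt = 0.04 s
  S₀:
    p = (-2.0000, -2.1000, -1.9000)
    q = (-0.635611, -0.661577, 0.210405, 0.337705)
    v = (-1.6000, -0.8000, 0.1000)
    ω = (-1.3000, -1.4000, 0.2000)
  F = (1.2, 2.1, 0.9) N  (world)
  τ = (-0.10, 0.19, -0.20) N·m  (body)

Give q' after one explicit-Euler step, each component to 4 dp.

Hamilton product q⊗(0,ω) = (-0.6330241, 1.3411623, 0.5831543, 1.0726121)
q + ½dt·q⊗(0,ω), renormalized = (-0.6478, -0.6343, 0.2219, 0.3589)

q' = (-0.6478, -0.6343, 0.2219, 0.3589)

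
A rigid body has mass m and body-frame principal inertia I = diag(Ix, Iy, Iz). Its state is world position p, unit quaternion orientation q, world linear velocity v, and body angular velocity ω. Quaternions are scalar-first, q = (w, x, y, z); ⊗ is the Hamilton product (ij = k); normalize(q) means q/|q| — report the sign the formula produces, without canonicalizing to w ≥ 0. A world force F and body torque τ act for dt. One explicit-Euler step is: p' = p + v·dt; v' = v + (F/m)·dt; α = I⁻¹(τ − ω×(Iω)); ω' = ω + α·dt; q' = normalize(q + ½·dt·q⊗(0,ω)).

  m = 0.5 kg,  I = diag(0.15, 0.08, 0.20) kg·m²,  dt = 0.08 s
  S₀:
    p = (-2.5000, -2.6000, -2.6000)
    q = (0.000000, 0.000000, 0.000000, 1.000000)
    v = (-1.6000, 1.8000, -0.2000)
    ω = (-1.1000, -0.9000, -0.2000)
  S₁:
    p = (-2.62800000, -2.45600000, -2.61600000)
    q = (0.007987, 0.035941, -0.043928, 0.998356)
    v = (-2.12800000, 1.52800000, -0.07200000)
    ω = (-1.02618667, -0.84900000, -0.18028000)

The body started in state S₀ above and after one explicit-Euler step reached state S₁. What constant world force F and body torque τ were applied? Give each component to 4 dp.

F = (-3.3000, -1.7000, 0.8000)
τ = (0.1600, 0.0400, -0.0200)

ω₁ − ω₀ = (0.07381333, 0.05100000, 0.01972000)
precession coupling = (0.0216, -0.0110, -0.0693)
applied torque τ = (0.1600, 0.0400, -0.0200)
Δv = v₁−v₀ = (-0.52800000, -0.27200000, 0.12800000)
m·(v₁−v₀)/dt = (-3.3000, -1.7000, 0.8000)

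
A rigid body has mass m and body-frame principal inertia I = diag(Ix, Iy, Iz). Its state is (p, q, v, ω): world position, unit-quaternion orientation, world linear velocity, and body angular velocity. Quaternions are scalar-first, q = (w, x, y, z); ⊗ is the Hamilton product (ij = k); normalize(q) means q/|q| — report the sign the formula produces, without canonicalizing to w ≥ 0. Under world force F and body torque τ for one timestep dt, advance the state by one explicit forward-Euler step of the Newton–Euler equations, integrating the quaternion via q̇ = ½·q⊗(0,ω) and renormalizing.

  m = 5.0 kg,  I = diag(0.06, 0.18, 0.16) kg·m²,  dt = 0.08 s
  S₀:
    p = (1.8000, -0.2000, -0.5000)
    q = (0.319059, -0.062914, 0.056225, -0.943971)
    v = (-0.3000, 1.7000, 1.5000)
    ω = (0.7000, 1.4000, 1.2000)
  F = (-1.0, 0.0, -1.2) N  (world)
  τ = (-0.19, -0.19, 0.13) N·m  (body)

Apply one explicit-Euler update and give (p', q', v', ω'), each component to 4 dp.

p' = (1.7760, -0.0640, -0.3800)
q' = (0.3619, 0.0016, 0.0505, -0.9309)
v' = (-0.3160, 1.7000, 1.4808)
ω' = (0.4915, 1.3529, 1.2062)

a = F/m = (-0.2000, 0.0000, -0.2400)
new position p' = (1.7760, -0.0640, -0.3800)
v' = v + a·dt = (-0.3160, 1.7000, 1.4808)
precession coupling ω×(Iω) = (-0.0336, -0.0840, 0.1176)
angular accel α = (-2.6067, -0.5889, 0.0775)
ω + α·dt = (0.4915, 1.3529, 1.2062)
q⊗(0,ω) = (1.0980900, 1.6123707, -0.1386003, 0.2554337)
updated quaternion q' = (0.3619, 0.0016, 0.0505, -0.9309)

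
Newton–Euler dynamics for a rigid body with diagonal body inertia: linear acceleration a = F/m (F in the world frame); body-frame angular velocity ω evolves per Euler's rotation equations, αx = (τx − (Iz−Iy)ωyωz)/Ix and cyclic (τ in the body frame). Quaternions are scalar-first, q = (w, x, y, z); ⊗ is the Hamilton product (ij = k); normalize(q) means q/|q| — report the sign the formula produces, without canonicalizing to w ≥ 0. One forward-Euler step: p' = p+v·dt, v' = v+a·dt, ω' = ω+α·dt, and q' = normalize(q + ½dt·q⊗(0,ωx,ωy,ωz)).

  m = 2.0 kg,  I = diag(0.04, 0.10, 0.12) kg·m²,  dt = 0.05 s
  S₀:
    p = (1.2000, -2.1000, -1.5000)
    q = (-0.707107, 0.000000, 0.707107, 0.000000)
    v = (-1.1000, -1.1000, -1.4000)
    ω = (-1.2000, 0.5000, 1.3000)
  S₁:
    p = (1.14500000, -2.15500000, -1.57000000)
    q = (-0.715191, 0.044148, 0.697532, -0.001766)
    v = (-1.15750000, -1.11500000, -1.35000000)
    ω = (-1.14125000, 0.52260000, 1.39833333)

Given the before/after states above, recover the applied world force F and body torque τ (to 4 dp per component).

ω₁ − ω₀ = (0.05875000, 0.02260000, 0.09833333)
precession coupling = (0.0130, 0.1248, -0.0360)
τ = I·(Δω/dt) + ω₀×(Iω₀) = (0.0600, 0.1700, 0.2000)
v₁ − v₀ = (-0.05750000, -0.01500000, 0.05000000)
applied force F = (-2.3000, -0.6000, 2.0000)

F = (-2.3000, -0.6000, 2.0000)
τ = (0.0600, 0.1700, 0.2000)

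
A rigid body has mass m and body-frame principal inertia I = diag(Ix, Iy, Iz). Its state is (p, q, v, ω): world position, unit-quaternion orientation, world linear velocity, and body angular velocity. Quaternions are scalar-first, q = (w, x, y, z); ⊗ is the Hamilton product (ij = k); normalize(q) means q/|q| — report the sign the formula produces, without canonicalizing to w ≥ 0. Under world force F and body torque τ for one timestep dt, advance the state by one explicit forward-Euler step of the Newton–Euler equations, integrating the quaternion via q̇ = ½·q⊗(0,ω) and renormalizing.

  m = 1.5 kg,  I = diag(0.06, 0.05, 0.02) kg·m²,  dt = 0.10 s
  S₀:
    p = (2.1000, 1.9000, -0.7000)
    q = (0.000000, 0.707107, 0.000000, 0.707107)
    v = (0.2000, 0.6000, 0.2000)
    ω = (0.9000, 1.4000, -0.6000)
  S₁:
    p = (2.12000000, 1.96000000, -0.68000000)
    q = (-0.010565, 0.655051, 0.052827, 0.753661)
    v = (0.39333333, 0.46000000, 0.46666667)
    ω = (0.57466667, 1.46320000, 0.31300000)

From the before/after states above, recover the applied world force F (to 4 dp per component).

v₁ − v₀ = (0.19333333, -0.14000000, 0.26666667)
applied force F = (2.9000, -2.1000, 4.0000)

F = (2.9000, -2.1000, 4.0000)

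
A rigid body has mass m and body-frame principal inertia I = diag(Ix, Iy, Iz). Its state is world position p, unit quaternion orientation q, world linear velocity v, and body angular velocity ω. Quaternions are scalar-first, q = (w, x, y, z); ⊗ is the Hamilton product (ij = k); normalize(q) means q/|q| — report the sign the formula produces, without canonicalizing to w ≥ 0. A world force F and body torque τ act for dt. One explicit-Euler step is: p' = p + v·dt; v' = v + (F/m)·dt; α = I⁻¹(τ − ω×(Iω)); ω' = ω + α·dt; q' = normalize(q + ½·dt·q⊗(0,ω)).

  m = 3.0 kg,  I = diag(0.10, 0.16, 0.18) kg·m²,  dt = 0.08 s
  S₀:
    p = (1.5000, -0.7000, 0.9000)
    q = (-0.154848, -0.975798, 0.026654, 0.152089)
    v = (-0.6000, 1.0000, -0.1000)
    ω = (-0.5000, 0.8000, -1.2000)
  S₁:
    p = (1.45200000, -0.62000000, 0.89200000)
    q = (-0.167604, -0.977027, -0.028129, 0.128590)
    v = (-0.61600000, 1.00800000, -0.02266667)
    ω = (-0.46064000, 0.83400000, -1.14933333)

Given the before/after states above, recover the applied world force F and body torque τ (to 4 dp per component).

v₁ − v₀ = (-0.01600000, 0.00800000, 0.07733333)
applied force F = (-0.6000, 0.3000, 2.9000)
Δω = ω₁−ω₀ = (0.03936000, 0.03400000, 0.05066667)
gyro term ω₀×Iω₀ = (-0.0192, -0.0480, -0.0240)
I·α + gyro = (0.0300, 0.0200, 0.0900)

F = (-0.6000, 0.3000, 2.9000)
τ = (0.0300, 0.0200, 0.0900)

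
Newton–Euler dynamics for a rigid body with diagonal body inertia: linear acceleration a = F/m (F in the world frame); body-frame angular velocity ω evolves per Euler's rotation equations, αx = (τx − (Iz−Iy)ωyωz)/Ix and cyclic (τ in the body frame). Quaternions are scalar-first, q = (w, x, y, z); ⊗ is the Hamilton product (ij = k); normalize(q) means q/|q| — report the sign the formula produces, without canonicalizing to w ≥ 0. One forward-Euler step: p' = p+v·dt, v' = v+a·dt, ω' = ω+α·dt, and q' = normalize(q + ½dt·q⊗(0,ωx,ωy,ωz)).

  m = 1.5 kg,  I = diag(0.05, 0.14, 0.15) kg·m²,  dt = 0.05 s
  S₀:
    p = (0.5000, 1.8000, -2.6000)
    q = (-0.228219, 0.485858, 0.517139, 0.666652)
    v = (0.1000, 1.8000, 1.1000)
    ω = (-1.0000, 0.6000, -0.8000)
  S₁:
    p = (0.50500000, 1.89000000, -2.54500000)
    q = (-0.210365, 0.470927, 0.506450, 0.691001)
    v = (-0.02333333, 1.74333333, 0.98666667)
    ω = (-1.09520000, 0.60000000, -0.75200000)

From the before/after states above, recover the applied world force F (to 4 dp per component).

velocity change Δv = (-0.12333333, -0.05666667, -0.11333333)
applied force F = (-3.7000, -1.7000, -3.4000)

F = (-3.7000, -1.7000, -3.4000)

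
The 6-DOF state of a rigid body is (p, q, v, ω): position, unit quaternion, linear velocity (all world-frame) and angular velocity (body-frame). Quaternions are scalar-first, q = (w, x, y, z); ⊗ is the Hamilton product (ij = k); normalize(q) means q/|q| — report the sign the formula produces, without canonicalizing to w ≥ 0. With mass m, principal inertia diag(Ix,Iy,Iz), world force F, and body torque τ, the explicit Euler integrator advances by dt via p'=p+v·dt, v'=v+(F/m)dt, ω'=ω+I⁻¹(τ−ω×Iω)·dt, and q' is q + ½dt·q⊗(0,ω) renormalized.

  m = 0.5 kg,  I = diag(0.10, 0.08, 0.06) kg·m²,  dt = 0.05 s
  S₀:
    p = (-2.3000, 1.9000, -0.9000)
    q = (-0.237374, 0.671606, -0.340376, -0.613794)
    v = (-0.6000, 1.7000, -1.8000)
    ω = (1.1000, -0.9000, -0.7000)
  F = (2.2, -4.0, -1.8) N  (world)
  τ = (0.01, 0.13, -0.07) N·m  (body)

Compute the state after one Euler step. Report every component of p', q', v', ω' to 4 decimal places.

p' = (-2.3300, 1.9850, -0.9900)
q' = (-0.2740, 0.6567, -0.3399, -0.6149)
v' = (-0.3800, 1.3000, -1.9800)
ω' = (1.1113, -0.7995, -0.7748)

linear accel F/m = (4.4000, -8.0000, -3.6000)
new position p' = (-2.3300, 1.9850, -0.9900)
new velocity v' = (-0.3800, 1.3000, -1.9800)
precession coupling ω×(Iω) = (-0.0126, -0.0308, 0.0198)
angular accel α = (0.2260, 2.0100, -1.4967)
ω' = ω + α·dt = (1.1113, -0.7995, -0.7748)
2q̇ = q⊗(0,ω) = (-1.4747608, -0.5752628, 0.0085874, -0.0638700)
q + ½dt·q⊗(0,ω), renormalized = (-0.2740, 0.6567, -0.3399, -0.6149)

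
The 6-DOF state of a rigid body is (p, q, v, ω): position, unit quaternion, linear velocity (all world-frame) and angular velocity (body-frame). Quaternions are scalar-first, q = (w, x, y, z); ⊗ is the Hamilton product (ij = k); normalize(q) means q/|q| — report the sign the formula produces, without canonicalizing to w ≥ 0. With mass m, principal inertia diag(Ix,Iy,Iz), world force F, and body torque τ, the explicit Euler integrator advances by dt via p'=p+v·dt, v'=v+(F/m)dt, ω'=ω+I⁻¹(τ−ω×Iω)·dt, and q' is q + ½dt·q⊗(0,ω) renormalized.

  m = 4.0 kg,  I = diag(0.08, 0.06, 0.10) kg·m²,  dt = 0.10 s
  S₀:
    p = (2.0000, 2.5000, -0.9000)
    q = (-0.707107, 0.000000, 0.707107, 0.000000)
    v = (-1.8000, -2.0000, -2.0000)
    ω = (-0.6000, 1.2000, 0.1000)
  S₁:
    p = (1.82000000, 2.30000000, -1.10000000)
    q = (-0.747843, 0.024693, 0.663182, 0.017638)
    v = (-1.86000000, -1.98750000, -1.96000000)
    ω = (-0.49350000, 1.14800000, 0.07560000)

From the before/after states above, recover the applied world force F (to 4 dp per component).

F = (-2.4000, 0.5000, 1.6000)

v₁ − v₀ = (-0.06000000, 0.01250000, 0.04000000)
m·(v₁−v₀)/dt = (-2.4000, 0.5000, 1.6000)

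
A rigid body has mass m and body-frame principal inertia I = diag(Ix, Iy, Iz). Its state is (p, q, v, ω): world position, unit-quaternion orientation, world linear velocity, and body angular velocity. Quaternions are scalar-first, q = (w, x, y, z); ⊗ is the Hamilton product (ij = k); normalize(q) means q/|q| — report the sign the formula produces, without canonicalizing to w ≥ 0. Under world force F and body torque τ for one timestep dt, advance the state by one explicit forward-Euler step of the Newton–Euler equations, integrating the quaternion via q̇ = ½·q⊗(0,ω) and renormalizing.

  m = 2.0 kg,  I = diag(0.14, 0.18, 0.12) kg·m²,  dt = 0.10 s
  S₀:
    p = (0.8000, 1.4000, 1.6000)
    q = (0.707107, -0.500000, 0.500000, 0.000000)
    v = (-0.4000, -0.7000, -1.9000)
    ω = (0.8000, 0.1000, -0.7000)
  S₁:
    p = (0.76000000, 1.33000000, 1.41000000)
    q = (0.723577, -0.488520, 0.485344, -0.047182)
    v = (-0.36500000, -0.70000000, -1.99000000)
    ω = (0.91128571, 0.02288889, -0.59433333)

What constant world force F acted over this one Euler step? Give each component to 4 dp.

v₁ − v₀ = (0.03500000, 0.00000000, -0.09000000)
applied force F = (0.7000, 0.0000, -1.8000)

F = (0.7000, 0.0000, -1.8000)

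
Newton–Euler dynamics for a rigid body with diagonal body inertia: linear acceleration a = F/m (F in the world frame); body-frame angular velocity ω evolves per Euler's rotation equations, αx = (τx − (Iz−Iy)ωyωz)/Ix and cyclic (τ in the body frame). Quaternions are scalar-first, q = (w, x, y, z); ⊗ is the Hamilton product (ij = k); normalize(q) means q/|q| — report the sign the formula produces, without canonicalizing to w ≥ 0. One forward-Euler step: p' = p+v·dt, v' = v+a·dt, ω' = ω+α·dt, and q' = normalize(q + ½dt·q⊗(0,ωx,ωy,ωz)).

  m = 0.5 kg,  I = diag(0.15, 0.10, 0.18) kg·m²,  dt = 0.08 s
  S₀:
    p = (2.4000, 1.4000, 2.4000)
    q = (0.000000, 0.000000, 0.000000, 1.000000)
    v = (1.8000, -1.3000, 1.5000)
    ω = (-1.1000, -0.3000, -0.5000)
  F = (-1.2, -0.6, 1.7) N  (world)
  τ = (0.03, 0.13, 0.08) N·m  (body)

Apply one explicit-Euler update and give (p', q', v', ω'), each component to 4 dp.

p' = p + v·dt = (2.5440, 1.2960, 2.5200)
new velocity v' = (1.6080, -1.3960, 1.7720)
α = I⁻¹(τ − ω×Iω) = (0.1200, 1.4650, 0.5361)
new body rate ω' = (-1.0904, -0.1828, -0.4571)
q⊗(0,ω) = (0.5000000, 0.3000000, -1.1000000, 0.0000000)
updated quaternion q' = (0.0200, 0.0120, -0.0439, 0.9988)

p' = (2.5440, 1.2960, 2.5200)
q' = (0.0200, 0.0120, -0.0439, 0.9988)
v' = (1.6080, -1.3960, 1.7720)
ω' = (-1.0904, -0.1828, -0.4571)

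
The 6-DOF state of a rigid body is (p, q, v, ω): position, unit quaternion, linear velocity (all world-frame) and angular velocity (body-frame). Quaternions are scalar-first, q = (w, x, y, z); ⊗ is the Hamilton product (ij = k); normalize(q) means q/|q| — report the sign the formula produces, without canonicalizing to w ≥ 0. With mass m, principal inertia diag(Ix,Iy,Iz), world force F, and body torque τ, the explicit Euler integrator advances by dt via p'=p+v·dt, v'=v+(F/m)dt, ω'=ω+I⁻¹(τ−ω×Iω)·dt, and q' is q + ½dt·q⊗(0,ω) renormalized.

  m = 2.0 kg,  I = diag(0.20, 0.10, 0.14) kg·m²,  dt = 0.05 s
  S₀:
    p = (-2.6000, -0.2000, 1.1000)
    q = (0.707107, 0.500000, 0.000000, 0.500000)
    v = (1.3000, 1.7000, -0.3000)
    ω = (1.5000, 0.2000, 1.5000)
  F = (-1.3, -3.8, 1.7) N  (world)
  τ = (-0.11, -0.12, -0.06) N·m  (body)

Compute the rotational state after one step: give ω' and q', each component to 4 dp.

angular accel α = (-0.6100, -2.5500, -0.2143)
ω' = ω + α·dt = (1.4695, 0.0725, 1.4893)
q⊗(0,ω) = (-1.5000000, 0.9606605, 0.1414214, 1.1606605)
q + ½dt·q⊗(0,ω), renormalized = (0.6687, 0.5233, 0.0035, 0.5283)

ω' = (1.4695, 0.0725, 1.4893)
q' = (0.6687, 0.5233, 0.0035, 0.5283)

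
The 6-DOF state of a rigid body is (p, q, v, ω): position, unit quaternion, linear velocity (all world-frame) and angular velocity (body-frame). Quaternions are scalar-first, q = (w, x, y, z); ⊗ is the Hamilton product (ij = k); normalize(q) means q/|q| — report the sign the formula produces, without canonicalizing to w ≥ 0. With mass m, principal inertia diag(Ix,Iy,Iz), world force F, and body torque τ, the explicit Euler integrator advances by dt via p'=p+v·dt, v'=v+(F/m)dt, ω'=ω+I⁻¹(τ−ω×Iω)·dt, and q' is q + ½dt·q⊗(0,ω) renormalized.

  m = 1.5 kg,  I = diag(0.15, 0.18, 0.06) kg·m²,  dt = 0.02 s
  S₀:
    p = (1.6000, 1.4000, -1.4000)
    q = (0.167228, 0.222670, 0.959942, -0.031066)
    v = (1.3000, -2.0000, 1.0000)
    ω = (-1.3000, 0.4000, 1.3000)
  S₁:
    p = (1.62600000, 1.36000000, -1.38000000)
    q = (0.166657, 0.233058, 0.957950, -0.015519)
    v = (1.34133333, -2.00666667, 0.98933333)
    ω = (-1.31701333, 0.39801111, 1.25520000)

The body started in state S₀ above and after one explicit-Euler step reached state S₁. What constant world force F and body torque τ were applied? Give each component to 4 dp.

Δω = ω₁−ω₀ = (-0.01701333, -0.00198889, -0.04480000)
precession coupling = (-0.0624, -0.1521, -0.0156)
τ = I·(Δω/dt) + ω₀×(Iω₀) = (-0.1900, -0.1700, -0.1500)
Δv = v₁−v₀ = (0.04133333, -0.00666667, -0.01066667)
applied force F = (3.1000, -0.5000, -0.8000)

F = (3.1000, -0.5000, -0.8000)
τ = (-0.1900, -0.1700, -0.1500)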